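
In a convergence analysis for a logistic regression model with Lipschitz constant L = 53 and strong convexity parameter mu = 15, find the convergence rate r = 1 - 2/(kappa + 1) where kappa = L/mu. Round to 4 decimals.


Step 1: Compute the condition number.
kappa = L/mu = 53/15 = 3.5333
Step 2: Compute the convergence rate.
r = 1 - 2/(kappa + 1) = 1 - 2*mu/(L + mu) = (L - mu)/(L + mu) = 38/68 = 0.5588


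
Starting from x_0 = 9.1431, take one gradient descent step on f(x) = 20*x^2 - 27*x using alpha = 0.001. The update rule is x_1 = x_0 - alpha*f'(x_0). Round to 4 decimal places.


We compute the gradient at x_0 and apply the update.
f'(x) = 40*x - 27
f'(9.1431) = 40*9.1431 - 27 = 338.724
x_1 = 9.1431 - 0.001*338.724 = 8.8044


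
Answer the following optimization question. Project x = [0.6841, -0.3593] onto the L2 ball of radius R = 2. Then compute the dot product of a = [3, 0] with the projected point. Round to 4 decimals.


Step 1: Compute ||x|| (intermediates to 6 decimals).
||x|| = sqrt(0.6841^2 + (-0.3593)^2) = 0.772716
Step 2: Project.
Since ||x|| <= R, proj = x (no scaling needed).
proj(x) = [0.6841, -0.3593]
Step 3: Dot product.
a^T * proj(x) = 3*0.6841 + 0*(-0.3593) = 2.0523


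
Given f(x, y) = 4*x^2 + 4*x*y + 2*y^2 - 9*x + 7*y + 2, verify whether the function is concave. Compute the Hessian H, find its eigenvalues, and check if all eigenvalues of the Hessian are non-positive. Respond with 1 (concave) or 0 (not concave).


The Hessian of f(x,y) = 4*x^2 + 4*x*y + 2*y^2 - 9*x + 7*y + 2 is:
H = [[8, 4], [4, 4]]
Trace = 8 + 4 = 12
Determinant = 8*4 - (4)^2 = 16
Discriminant = (12)^2 - 4*16 = 80.0
Eigenvalues: lambda_1 = 1.5279, lambda_2 = 10.4721
The function is not concave.

0


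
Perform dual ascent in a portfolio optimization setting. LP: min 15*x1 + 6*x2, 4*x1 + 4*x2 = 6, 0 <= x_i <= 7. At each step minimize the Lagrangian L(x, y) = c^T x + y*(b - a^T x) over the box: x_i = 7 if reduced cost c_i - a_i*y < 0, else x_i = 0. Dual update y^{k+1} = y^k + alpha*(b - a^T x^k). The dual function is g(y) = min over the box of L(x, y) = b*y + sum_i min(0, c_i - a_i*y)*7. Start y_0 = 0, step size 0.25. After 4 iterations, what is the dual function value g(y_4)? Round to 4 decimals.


Dual ascent for LP: min 15*x1 + 6*x2, 4*x1 + 4*x2 = 6, 0 <= x_i <= 7
Step 1: y^k = 0.0, reduced costs: (15.0, 6.0)
  x^k = (0.0, 0.0), subgradient = b - a^T x = 6.0
  y^{k+1} = 0.0 + 0.25*6.0 = 1.5
Step 2: y^k = 1.5, reduced costs: (9.0, 0.0)
  x^k = (0.0, 0.0), subgradient = b - a^T x = 6.0
  y^{k+1} = 1.5 + 0.25*6.0 = 3.0
Step 3: y^k = 3.0, reduced costs: (3.0, -6.0)
  x^k = (0.0, 7.0), subgradient = b - a^T x = -22.0
  y^{k+1} = 3.0 + 0.25*-22.0 = -2.5
Step 4: y^k = -2.5, reduced costs: (25.0, 16.0)
  x^k = (0.0, 0.0), subgradient = b - a^T x = 6.0
  y^{k+1} = -2.5 + 0.25*6.0 = -1.0
Dual objective at y_4 = -1.0: reduced costs (19.0, 10.0), box minimizer x = (0.0, 0.0)
g(y_4) = b*y + (c1 - a1*y)*x1 + (c2 - a2*y)*x2 = 6*(-1.0) + 19.0*0.0 + 10.0*0.0 = -6.0 + 0.0 + 0.0 = -6.0


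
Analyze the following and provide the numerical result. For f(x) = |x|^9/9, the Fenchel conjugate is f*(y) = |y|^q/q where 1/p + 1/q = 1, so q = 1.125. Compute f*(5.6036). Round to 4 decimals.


The conjugate exponent q satisfies 1/p + 1/q = 1.
p = 9, so q = 9/(9 - 1) = 1.125
|y|^q = 5.6036^1.125 = 6.9507
f*(5.6036) = 6.9507 / 1.125 = 6.1784


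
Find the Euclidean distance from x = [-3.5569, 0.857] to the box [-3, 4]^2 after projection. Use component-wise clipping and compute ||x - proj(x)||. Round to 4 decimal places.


Project each component onto [-3, 4].
clip(-3.5569) = -3.0, clip(0.857) = 0.857
Projection = [-3.0, 0.857]
Squared diffs: [0.3101, 0.0]
Distance = sqrt(0.3101) = 0.5569


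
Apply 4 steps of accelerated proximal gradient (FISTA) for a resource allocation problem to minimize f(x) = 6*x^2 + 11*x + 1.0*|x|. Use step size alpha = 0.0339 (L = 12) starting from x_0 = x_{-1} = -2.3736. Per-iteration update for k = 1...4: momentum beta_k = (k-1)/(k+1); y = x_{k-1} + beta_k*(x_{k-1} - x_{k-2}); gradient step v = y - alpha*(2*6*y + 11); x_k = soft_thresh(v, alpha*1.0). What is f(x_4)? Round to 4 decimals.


FISTA on f(x) = 6*x^2 + 11*x + 1.0*|x|
L = 12, alpha = 0.0339
Iteration 1: beta = 0.0, y = -2.3736 + 0.0*(-2.3736 + 2.3736) = -2.3736
  grad(y) = -17.4832, v = y - alpha*grad = -1.7809
  prox(v) = soft_thresh(-1.7809, 0.0339) = -1.747
Iteration 2: beta = 0.3333, y = -1.747 + 0.3333*(-1.747 + 2.3736) = -1.5382
  grad(y) = -7.4579, v = y - alpha*grad = -1.2853
  prox(v) = soft_thresh(-1.2853, 0.0339) = -1.2514
Iteration 3: beta = 0.5, y = -1.2514 + 0.5*(-1.2514 + 1.747) = -1.0036
  grad(y) = -1.0437, v = y - alpha*grad = -0.9683
  prox(v) = soft_thresh(-0.9683, 0.0339) = -0.9344
Iteration 4: beta = 0.6, y = -0.9344 + 0.6*(-0.9344 + 1.2514) = -0.7441
  grad(y) = 2.0706, v = y - alpha*grad = -0.8143
  prox(v) = soft_thresh(-0.8143, 0.0339) = -0.7804
f(x_4) = 6*(-0.7804)^2 + 11*(-0.7804) + 1.0*|-0.7804| = -4.1499


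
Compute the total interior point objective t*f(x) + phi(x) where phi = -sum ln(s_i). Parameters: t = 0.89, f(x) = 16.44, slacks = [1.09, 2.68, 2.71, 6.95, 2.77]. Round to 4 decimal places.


Step 1: Compute log-barrier.
ln values: [0.0862, 0.9858, 0.9969, 1.9387, 1.0188]
phi = -(0.0862 + 0.9858 + 0.9969 + 1.9387 + 1.0188) = -5.0265
Step 2: Compute augmented objective.
t*f(x) = 0.89*16.44 = 14.6316
Total = 14.6316 - 5.0265 = 9.6051


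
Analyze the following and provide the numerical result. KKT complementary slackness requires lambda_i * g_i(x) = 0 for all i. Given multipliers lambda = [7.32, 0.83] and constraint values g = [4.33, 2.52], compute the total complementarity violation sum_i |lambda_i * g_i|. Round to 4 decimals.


KKT complementary slackness check:
lambda_1 * g_1 = 7.32 * 4.33 = 31.6956
lambda_2 * g_2 = 0.83 * 2.52 = 2.0916
Total violation = 31.6956 + 2.0916 = 33.7872


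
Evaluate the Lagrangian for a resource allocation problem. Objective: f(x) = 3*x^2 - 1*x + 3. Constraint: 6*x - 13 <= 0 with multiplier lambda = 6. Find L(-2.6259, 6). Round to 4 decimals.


Step 1: Evaluate f(x).
f(-2.6259) = 3*(-2.6259)^2 - 1*(-2.6259) + 3 = 26.312
Step 2: Evaluate g(x).
g(-2.6259) = 6*-2.6259 - 13 = -28.7554
Step 3: Compute Lagrangian.
L = 26.312 + 6*-28.7554 = -146.2204


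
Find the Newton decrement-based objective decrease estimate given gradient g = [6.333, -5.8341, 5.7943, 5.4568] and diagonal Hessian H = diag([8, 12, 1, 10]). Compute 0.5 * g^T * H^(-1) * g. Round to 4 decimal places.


Step 1: H is diagonal, so H^(-1) * g = [0.7916, -0.4862, 5.7943, 0.5457].
Step 2: g^T H^(-1) g = sum_i g_i^2 / H_ii
  = (6.333)^2/8 + (-5.8341)^2/12 + (5.7943)^2/1 + (5.4568)^2/10
  = 5.0134 + 2.8364 + 33.5739 + 2.9777 = 44.4013
Step 3: Objective decrease = 0.5 * g^T H^(-1) g = 22.2007


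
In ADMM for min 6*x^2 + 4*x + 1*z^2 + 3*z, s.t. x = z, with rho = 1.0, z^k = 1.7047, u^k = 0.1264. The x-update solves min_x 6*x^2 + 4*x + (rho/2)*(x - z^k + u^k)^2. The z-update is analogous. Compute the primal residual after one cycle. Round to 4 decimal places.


ADMM iteration with rho = 1.0, z^k = 1.7047, u^k = 0.1264
Step 1: x-update.
Minimize 6*x^2 + 4*x + (1.0/2)*(x - 1.7047 + 0.1264)^2
FOC: (2*6 + 1.0)*x = -4 + 1.0*(1.7047 - 0.1264)
x^{k+1} = -0.1863
Step 2: z-update.
Minimize 1*z^2 + 3*z + (1.0/2)*(-0.1863 - z + 0.1264)^2
FOC: (2*1 + 1.0)*z = -3 + 1.0*(-0.1863 + 0.1264)
z^{k+1} = -1.02
Step 3: u-update.
u^{k+1} = 0.1264 - 0.1863 + 1.02 = 0.9601
Step 4: Primal residual = |-0.1863 + 1.02| = 0.8337


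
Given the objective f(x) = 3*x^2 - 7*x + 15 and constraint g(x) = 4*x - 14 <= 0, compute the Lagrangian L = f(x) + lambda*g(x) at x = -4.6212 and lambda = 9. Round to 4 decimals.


Step 1: Evaluate f(x).
f(-4.6212) = 3*(-4.6212)^2 - 7*(-4.6212) + 15 = 111.4149
Step 2: Evaluate g(x).
g(-4.6212) = 4*-4.6212 - 14 = -32.4848
Step 3: Compute Lagrangian.
L = 111.4149 + 9*-32.4848 = -180.9483


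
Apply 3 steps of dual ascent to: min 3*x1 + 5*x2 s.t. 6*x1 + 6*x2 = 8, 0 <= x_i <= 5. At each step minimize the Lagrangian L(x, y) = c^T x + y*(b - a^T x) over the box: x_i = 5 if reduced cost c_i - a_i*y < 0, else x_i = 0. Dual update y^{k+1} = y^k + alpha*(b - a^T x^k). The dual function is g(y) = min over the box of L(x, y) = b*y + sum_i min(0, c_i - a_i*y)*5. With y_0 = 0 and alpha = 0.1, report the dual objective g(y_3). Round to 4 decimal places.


Dual ascent for LP: min 3*x1 + 5*x2, 6*x1 + 6*x2 = 8, 0 <= x_i <= 5
Step 1: y^k = 0.0, reduced costs: (3.0, 5.0)
  x^k = (0.0, 0.0), subgradient = b - a^T x = 8.0
  y^{k+1} = 0.0 + 0.1*8.0 = 0.8
Step 2: y^k = 0.8, reduced costs: (-1.8, 0.2)
  x^k = (5.0, 0.0), subgradient = b - a^T x = -22.0
  y^{k+1} = 0.8 + 0.1*-22.0 = -1.4
Step 3: y^k = -1.4, reduced costs: (11.4, 13.4)
  x^k = (0.0, 0.0), subgradient = b - a^T x = 8.0
  y^{k+1} = -1.4 + 0.1*8.0 = -0.6
Dual objective at y_3 = -0.6: reduced costs (6.6, 8.6), box minimizer x = (0.0, 0.0)
g(y_3) = b*y + (c1 - a1*y)*x1 + (c2 - a2*y)*x2 = 8*(-0.6) + 6.6*0.0 + 8.6*0.0 = -4.8 + 0.0 + 0.0 = -4.8


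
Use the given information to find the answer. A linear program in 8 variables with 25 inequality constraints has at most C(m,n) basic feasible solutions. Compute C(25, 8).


Each vertex corresponds to some choice of n active constraints out of m, so the number of vertices is at most C(m, n) = m! / (n!(m-n)!).
m = 25, n = 8
Numerator: 25 * 24 * 23 * 22 * 21 * 20 * 19 * 18
Denominator: 8! = 40320
C(25, 8) = 1081575


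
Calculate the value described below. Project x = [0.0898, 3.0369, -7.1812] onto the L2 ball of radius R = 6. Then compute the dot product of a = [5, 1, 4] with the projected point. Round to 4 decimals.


Step 1: Compute ||x|| (intermediates to 6 decimals).
||x|| = sqrt(0.0898^2 + 3.0369^2 + (-7.1812)^2) = 7.797465
Step 2: Project.
Since ||x|| > R, scale = R/||x|| = 6/7.797465 = 0.769481, proj(x) = scale * x
proj(x) = [0.069099, 2.336837, -5.525797]
Step 3: Dot product.
a^T * proj(x) = 5*0.069099 + 1*2.336837 + 4*(-5.525797) = -19.4209


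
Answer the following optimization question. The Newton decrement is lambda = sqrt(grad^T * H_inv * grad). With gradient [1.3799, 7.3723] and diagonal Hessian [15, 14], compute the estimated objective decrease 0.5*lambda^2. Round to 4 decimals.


Step 1: H is diagonal, so H^(-1) * g = [0.092, 0.5266].
Step 2: g^T H^(-1) g = sum_i g_i^2 / H_ii
  = (1.3799)^2/15 + (7.3723)^2/14
  = 0.1269 + 3.8822 = 4.0091
Step 3: Objective decrease = 0.5 * g^T H^(-1) g = 2.0046


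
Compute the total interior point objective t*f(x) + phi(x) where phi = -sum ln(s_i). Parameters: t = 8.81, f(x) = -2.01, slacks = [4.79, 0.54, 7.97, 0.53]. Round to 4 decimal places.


Step 1: Compute log-barrier.
ln values: [1.5665, -0.6162, 2.0757, -0.6349]
phi = -(1.5665 - 0.6162 + 2.0757 - 0.6349) = -2.3912
Step 2: Compute augmented objective.
t*f(x) = 8.81*-2.01 = -17.7081
Total = -17.7081 - 2.3912 = -20.0993


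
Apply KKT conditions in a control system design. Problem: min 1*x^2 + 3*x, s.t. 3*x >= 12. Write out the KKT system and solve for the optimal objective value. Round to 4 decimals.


Step 1: Try lambda = 0 (constraint inactive).
x_unc = -3/(2*1) = -1.5
Check: 3*-1.5 = -4.5 < 12 -- violated!
Step 2: Constraint must be active: 3*x = 12
x* = 12/3 = 4.0
lambda = (2*1*4.0 + 3)/3 = 3.6667
Step 3: Compute optimal value.
f(x*) = 1*4.0^2 + 3*4.0 = 28.0


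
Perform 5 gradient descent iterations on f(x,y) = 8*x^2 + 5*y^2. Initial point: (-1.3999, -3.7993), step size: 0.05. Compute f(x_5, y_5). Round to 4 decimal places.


Gradient descent on f(x,y) = 8*x^2 + 5*y^2.
Starting point: (-1.3999, -3.7993), alpha = 0.05
Step 1: grad_x = 2*8*-1.3999 = -22.3984, grad_y = 2*5*-3.7993 = -37.993
  x_1 = -1.3999 - 0.05*-22.3984 = -0.28
  y_1 = -3.7993 - 0.05*-37.993 = -1.8997
Step 2: grad_x = 2*8*-0.28 = -4.4797, grad_y = 2*5*-1.8997 = -18.9965
  x_2 = -0.28 - 0.05*-4.4797 = -0.056
  y_2 = -1.8997 - 0.05*-18.9965 = -0.9498
Step 3: grad_x = 2*8*-0.056 = -0.8959, grad_y = 2*5*-0.9498 = -9.4983
  x_3 = -0.056 - 0.05*-0.8959 = -0.0112
  y_3 = -0.9498 - 0.05*-9.4983 = -0.4749
Step 4: grad_x = 2*8*-0.0112 = -0.1792, grad_y = 2*5*-0.4749 = -4.7491
  x_4 = -0.0112 - 0.05*-0.1792 = -0.0022
  y_4 = -0.4749 - 0.05*-4.7491 = -0.2375
Step 5: grad_x = 2*8*-0.0022 = -0.0358, grad_y = 2*5*-0.2375 = -2.3746
  x_5 = -0.0022 - 0.05*-0.0358 = -0.0004
  y_5 = -0.2375 - 0.05*-2.3746 = -0.1187
f(-0.0004, -0.1187) = 8*(-0.0004)^2 + 5*(-0.1187)^2 = 0.0705


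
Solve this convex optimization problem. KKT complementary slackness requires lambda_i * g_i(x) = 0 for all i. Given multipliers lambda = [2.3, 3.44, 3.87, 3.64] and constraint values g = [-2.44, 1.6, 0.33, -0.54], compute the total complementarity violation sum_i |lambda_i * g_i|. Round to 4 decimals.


KKT complementary slackness check:
lambda_1 * g_1 = 2.3 * -2.44 = -5.612
lambda_2 * g_2 = 3.44 * 1.6 = 5.504
lambda_3 * g_3 = 3.87 * 0.33 = 1.2771
lambda_4 * g_4 = 3.64 * -0.54 = -1.9656
Total violation = 5.612 + 5.504 + 1.2771 + 1.9656 = 14.3587


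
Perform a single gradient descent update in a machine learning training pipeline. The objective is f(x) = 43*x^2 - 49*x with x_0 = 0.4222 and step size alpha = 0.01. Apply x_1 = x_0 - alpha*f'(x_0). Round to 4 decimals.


We compute the gradient at x_0 and apply the update.
f'(x) = 86*x - 49
f'(0.4222) = 86*0.4222 - 49 = -12.6908
x_1 = 0.4222 - 0.01*-12.6908 = 0.5491


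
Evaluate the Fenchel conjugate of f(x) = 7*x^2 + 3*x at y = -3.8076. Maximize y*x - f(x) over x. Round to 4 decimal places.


f*(y) = sup_x {y*x - a*x^2 - b*x} = sup_x {(y-b)*x - a*x^2}
FOC: (y - b) - 2a*x = 0 => x* = (y - b)/(2a)
x* = (-3.8076 - 3)/(2*7) = -0.4863
f*(-3.8076) = (y-b)^2/(4a) = (-3.8076 - 3)^2/(4*7)
= 46.3434/28 = 1.6551


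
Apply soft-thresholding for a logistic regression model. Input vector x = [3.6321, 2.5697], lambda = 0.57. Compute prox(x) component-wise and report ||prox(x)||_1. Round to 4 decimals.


Soft-thresholding with lambda = 0.57:
prox(3.6321) = sign(3.6321)*max(|3.6321| - 0.57, 0) = 3.0621
prox(2.5697) = sign(2.5697)*max(|2.5697| - 0.57, 0) = 1.9997
prox(x) = [3.0621, 1.9997]
||prox(x)||_1 = 3.0621 + 1.9997 = 5.0618


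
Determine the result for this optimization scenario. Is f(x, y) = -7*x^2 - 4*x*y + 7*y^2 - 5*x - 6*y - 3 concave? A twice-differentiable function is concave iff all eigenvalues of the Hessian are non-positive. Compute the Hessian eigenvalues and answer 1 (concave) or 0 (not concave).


The Hessian of f(x,y) = -7*x^2 - 4*x*y + 7*y^2 - 5*x - 6*y - 3 is:
H = [[-14, -4], [-4, 14]]
Trace = -14 + 14 = 0
Determinant = -14*14 - (-4)^2 = -212
Discriminant = (0)^2 - 4*-212 = 848.0
Eigenvalues: lambda_1 = -14.5602, lambda_2 = 14.5602
The function is not concave.

0


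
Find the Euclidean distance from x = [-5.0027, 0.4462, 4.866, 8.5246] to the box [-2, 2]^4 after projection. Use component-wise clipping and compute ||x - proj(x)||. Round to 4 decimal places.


Project each component onto [-2, 2].
clip(-5.0027) = -2.0, clip(0.4462) = 0.4462, clip(4.866) = 2.0, clip(8.5246) = 2.0
Projection = [-2.0, 0.4462, 2.0, 2.0]
Squared diffs: [9.0162, 0.0, 8.214, 42.5704]
Distance = sqrt(59.8006) = 7.7331


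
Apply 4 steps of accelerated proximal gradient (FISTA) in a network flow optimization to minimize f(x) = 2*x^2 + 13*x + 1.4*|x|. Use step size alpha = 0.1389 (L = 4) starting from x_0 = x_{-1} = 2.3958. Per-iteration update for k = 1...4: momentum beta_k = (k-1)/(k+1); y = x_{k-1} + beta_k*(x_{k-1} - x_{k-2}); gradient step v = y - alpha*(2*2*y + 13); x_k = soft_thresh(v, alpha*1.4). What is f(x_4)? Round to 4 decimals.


FISTA on f(x) = 2*x^2 + 13*x + 1.4*|x|
L = 4, alpha = 0.1389
Iteration 1: beta = 0.0, y = 2.3958 + 0.0*(2.3958 - 2.3958) = 2.3958
  grad(y) = 22.5832, v = y - alpha*grad = -0.741
  prox(v) = soft_thresh(-0.741, 0.1945) = -0.5465
Iteration 2: beta = 0.3333, y = -0.5465 + 0.3333*(-0.5465 - 2.3958) = -1.5273
  grad(y) = 6.8907, v = y - alpha*grad = -2.4844
  prox(v) = soft_thresh(-2.4844, 0.1945) = -2.29
Iteration 3: beta = 0.5, y = -2.29 + 0.5*(-2.29 + 0.5465) = -3.1617
  grad(y) = 0.3532, v = y - alpha*grad = -3.2108
  prox(v) = soft_thresh(-3.2108, 0.1945) = -3.0163
Iteration 4: beta = 0.6, y = -3.0163 + 0.6*(-3.0163 + 2.29) = -3.4521
  grad(y) = -0.8084, v = y - alpha*grad = -3.3398
  prox(v) = soft_thresh(-3.3398, 0.1945) = -3.1453
f(x_4) = 2*(-3.1453)^2 + 13*(-3.1453) + 1.4*|-3.1453| = -16.6996


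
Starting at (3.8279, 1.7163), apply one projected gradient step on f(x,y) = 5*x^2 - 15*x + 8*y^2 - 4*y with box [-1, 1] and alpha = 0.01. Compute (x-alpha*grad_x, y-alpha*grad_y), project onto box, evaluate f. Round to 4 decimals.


Step 1: Compute gradient at (3.8279, 1.7163).
grad_x = 2*5*3.8279 - 15 = 23.279
grad_y = 2*8*1.7163 - 4 = 23.4608
Step 2: Gradient step.
x_raw = 3.8279 - 0.01*23.279 = 3.5951
y_raw = 1.7163 - 0.01*23.4608 = 1.4817
Step 3: Project onto [-1, 1].
x_proj = clip(3.5951) = 1.0
y_proj = clip(1.4817) = 1.0
Step 4: Evaluate f.
f(1.0, 1.0) = -6.0


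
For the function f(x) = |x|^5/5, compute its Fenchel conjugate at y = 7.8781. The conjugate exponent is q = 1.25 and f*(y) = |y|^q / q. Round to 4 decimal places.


The conjugate exponent q satisfies 1/p + 1/q = 1.
p = 5, so q = 5/(5 - 1) = 1.25
|y|^q = 7.8781^1.25 = 13.1986
f*(7.8781) = 13.1986 / 1.25 = 10.5589


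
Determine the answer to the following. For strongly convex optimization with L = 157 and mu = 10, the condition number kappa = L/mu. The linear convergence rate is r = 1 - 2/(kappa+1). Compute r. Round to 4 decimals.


Step 1: Compute the condition number.
kappa = L/mu = 157/10 = 15.7
Step 2: Compute the convergence rate.
r = 1 - 2/(kappa + 1) = 1 - 2*mu/(L + mu) = (L - mu)/(L + mu) = 147/167 = 0.8802


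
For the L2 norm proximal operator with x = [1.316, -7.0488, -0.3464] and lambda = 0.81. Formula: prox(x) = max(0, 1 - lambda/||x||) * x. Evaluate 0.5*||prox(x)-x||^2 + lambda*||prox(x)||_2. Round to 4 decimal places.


Step 1: Compute ||x||.
||x|| = 7.179
Step 2: Compute scaling factor.
scale = max(0, 1 - 0.81/7.179) = 0.8872
Step 3: prox(x) = [1.1675, -6.2535, -0.3073]
||prox(x)|| = 6.369
Step 4: Proximal objective.
0.5*||prox-x||^2 = 0.3281
lambda*||prox|| = 5.1589
Total = 5.4869


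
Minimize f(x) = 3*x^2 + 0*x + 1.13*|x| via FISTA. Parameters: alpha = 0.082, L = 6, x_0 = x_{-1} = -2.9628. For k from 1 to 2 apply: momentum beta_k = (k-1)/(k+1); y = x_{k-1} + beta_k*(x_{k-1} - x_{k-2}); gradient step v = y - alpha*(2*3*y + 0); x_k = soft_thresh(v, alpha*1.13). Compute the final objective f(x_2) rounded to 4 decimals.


FISTA on f(x) = 3*x^2 + 0*x + 1.13*|x|
L = 6, alpha = 0.082
Iteration 1: beta = 0.0, y = -2.9628 + 0.0*(-2.9628 + 2.9628) = -2.9628
  grad(y) = -17.7768, v = y - alpha*grad = -1.5051
  prox(v) = soft_thresh(-1.5051, 0.0927) = -1.4124
Iteration 2: beta = 0.3333, y = -1.4124 + 0.3333*(-1.4124 + 2.9628) = -0.8957
  grad(y) = -5.3739, v = y - alpha*grad = -0.455
  prox(v) = soft_thresh(-0.455, 0.0927) = -0.3623
f(x_2) = 3*(-0.3623)^2 + 0*(-0.3623) + 1.13*|-0.3623| = 0.8033


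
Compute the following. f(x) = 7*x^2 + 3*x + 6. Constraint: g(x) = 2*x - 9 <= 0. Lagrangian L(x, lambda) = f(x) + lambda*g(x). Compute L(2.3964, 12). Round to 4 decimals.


Step 1: Evaluate f(x).
f(2.3964) = 7*2.3964^2 + 3*2.3964 + 6 = 53.3883
Step 2: Evaluate g(x).
g(2.3964) = 2*2.3964 - 9 = -4.2072
Step 3: Compute Lagrangian.
L = 53.3883 + 12*-4.2072 = 2.9019


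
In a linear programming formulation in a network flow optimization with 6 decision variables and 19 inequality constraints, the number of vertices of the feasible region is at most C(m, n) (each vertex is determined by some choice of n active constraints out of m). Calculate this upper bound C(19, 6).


Each vertex corresponds to some choice of n active constraints out of m, so the number of vertices is at most C(m, n) = m! / (n!(m-n)!).
m = 19, n = 6
Numerator: 19 * 18 * 17 * 16 * 15 * 14
Denominator: 6! = 720
C(19, 6) = 27132


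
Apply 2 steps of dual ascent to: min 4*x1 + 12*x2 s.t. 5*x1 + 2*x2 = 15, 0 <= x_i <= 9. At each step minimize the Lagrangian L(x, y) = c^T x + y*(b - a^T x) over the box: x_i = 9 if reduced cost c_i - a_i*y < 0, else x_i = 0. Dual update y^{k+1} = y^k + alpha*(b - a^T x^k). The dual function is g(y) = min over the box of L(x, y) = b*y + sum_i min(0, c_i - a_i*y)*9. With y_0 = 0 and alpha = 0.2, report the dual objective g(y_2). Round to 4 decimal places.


Dual ascent for LP: min 4*x1 + 12*x2, 5*x1 + 2*x2 = 15, 0 <= x_i <= 9
Step 1: y^k = 0.0, reduced costs: (4.0, 12.0)
  x^k = (0.0, 0.0), subgradient = b - a^T x = 15.0
  y^{k+1} = 0.0 + 0.2*15.0 = 3.0
Step 2: y^k = 3.0, reduced costs: (-11.0, 6.0)
  x^k = (9.0, 0.0), subgradient = b - a^T x = -30.0
  y^{k+1} = 3.0 + 0.2*-30.0 = -3.0
Dual objective at y_2 = -3.0: reduced costs (19.0, 18.0), box minimizer x = (0.0, 0.0)
g(y_2) = b*y + (c1 - a1*y)*x1 + (c2 - a2*y)*x2 = 15*(-3.0) + 19.0*0.0 + 18.0*0.0 = -45.0 + 0.0 + 0.0 = -45.0


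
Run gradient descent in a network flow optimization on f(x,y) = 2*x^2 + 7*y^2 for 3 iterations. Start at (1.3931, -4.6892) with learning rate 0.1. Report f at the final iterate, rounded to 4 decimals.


Gradient descent on f(x,y) = 2*x^2 + 7*y^2.
Starting point: (1.3931, -4.6892), alpha = 0.1
Step 1: grad_x = 2*2*1.3931 = 5.5724, grad_y = 2*7*-4.6892 = -65.6488
  x_1 = 1.3931 - 0.1*5.5724 = 0.8359
  y_1 = -4.6892 - 0.1*-65.6488 = 1.8757
Step 2: grad_x = 2*2*0.8359 = 3.3434, grad_y = 2*7*1.8757 = 26.2595
  x_2 = 0.8359 - 0.1*3.3434 = 0.5015
  y_2 = 1.8757 - 0.1*26.2595 = -0.7503
Step 3: grad_x = 2*2*0.5015 = 2.0061, grad_y = 2*7*-0.7503 = -10.5038
  x_3 = 0.5015 - 0.1*2.0061 = 0.3009
  y_3 = -0.7503 - 0.1*-10.5038 = 0.3001
f(0.3009, 0.3001) = 2*0.3009^2 + 7*0.3001^2 = 0.8116


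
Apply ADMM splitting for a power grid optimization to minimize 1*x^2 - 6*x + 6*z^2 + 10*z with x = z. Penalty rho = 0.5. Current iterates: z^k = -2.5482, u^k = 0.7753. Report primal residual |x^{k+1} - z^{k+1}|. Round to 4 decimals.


ADMM iteration with rho = 0.5, z^k = -2.5482, u^k = 0.7753
Step 1: x-update.
Minimize 1*x^2 - 6*x + (0.5/2)*(x + 2.5482 + 0.7753)^2
FOC: (2*1 + 0.5)*x = 6 + 0.5*(-2.5482 - 0.7753)
x^{k+1} = 1.7353
Step 2: z-update.
Minimize 6*z^2 + 10*z + (0.5/2)*(1.7353 - z + 0.7753)^2
FOC: (2*6 + 0.5)*z = -10 + 0.5*(1.7353 + 0.7753)
z^{k+1} = -0.6996
Step 3: u-update.
u^{k+1} = 0.7753 + 1.7353 + 0.6996 = 3.2102
Step 4: Primal residual = |1.7353 + 0.6996| = 2.4349


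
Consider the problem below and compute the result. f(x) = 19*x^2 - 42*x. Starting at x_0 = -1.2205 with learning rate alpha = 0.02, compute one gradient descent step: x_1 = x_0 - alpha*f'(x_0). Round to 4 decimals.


We compute the gradient at x_0 and apply the update.
f'(x) = 38*x - 42
f'(-1.2205) = 38*-1.2205 - 42 = -88.379
x_1 = -1.2205 - 0.02*-88.379 = 0.5471


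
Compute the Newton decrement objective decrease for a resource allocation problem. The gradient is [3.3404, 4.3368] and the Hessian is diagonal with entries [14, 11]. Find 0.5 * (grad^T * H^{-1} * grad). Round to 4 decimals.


Step 1: H is diagonal, so H^(-1) * g = [0.2386, 0.3943].
Step 2: g^T H^(-1) g = sum_i g_i^2 / H_ii
  = (3.3404)^2/14 + (4.3368)^2/11
  = 0.797 + 1.7098 = 2.5068
Step 3: Objective decrease = 0.5 * g^T H^(-1) g = 1.2534


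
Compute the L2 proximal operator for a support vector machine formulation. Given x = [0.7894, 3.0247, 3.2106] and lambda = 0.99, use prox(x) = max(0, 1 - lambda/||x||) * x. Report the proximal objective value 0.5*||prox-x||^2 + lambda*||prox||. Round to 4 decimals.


Step 1: Compute ||x||.
||x|| = 4.4811
Step 2: Compute scaling factor.
scale = max(0, 1 - 0.99/4.4811) = 0.7791
Step 3: prox(x) = [0.615, 2.3565, 2.5013]
||prox(x)|| = 3.4911
Step 4: Proximal objective.
0.5*||prox-x||^2 = 0.4901
lambda*||prox|| = 3.4562
Total = 3.9462


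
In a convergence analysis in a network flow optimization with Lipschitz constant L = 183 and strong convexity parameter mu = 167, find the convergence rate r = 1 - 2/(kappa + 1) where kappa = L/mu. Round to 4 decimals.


Step 1: Compute the condition number.
kappa = L/mu = 183/167 = 1.0958
Step 2: Compute the convergence rate.
r = 1 - 2/(kappa + 1) = 1 - 2*mu/(L + mu) = (L - mu)/(L + mu) = 16/350 = 0.0457


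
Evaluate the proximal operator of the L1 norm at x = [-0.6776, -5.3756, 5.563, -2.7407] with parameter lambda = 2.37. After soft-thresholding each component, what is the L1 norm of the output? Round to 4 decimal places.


Soft-thresholding with lambda = 2.37:
prox(-0.6776) = sign(-0.6776)*max(|-0.6776| - 2.37, 0) = 0.0
prox(-5.3756) = sign(-5.3756)*max(|-5.3756| - 2.37, 0) = -3.0056
prox(5.563) = sign(5.563)*max(|5.563| - 2.37, 0) = 3.193
prox(-2.7407) = sign(-2.7407)*max(|-2.7407| - 2.37, 0) = -0.3707
prox(x) = [0.0, -3.0056, 3.193, -0.3707]
||prox(x)||_1 = 0.0 + 3.0056 + 3.193 + 0.3707 = 6.5693


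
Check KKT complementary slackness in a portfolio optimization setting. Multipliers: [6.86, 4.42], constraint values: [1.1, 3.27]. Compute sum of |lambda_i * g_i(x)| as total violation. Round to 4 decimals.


KKT complementary slackness check:
lambda_1 * g_1 = 6.86 * 1.1 = 7.546
lambda_2 * g_2 = 4.42 * 3.27 = 14.4534
Total violation = 7.546 + 14.4534 = 21.9994


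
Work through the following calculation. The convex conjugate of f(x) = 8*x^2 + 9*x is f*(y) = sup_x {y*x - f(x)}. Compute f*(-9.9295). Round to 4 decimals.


f*(y) = sup_x {y*x - a*x^2 - b*x} = sup_x {(y-b)*x - a*x^2}
FOC: (y - b) - 2a*x = 0 => x* = (y - b)/(2a)
x* = (-9.9295 - 9)/(2*8) = -1.1831
f*(-9.9295) = (y-b)^2/(4a) = (-9.9295 - 9)^2/(4*8)
= 358.326/32 = 11.1977


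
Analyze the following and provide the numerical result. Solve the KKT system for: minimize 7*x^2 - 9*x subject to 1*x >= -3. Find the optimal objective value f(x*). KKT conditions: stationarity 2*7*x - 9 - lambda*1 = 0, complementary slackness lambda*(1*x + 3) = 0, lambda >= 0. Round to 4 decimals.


Step 1: Try lambda = 0 (constraint inactive).
Stationarity: 2*7*x - 9 = 0
x* = 9/(2*7) = 9/14 = 0.6429 (rounded; the exact value 9/14 is used below)
Check constraint: 1*0.6429 = 0.6429 >= -3 -- satisfied.
Step 2: Compute optimal value.
f(x*) = 7*(9/14)^2 - 9*(9/14) = -2.8929


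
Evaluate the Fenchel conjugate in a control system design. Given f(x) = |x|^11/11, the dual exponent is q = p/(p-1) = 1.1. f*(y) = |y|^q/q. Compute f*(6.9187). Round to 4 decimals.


The conjugate exponent q satisfies 1/p + 1/q = 1.
p = 11, so q = 11/(11 - 1) = 1.1
|y|^q = 6.9187^1.1 = 8.3951
f*(6.9187) = 8.3951 / 1.1 = 7.6319


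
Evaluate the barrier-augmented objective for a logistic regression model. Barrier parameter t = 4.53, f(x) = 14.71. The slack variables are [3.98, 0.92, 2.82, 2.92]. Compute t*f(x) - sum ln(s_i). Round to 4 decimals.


Step 1: Compute log-barrier.
ln values: [1.3813, -0.0834, 1.0367, 1.0716]
phi = -(1.3813 - 0.0834 + 1.0367 + 1.0716) = -3.4062
Step 2: Compute augmented objective.
t*f(x) = 4.53*14.71 = 66.6363
Total = 66.6363 - 3.4062 = 63.2301


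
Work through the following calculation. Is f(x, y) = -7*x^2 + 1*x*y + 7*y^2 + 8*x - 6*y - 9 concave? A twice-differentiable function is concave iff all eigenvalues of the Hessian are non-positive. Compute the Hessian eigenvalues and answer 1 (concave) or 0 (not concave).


The Hessian of f(x,y) = -7*x^2 + 1*x*y + 7*y^2 + 8*x - 6*y - 9 is:
H = [[-14, 1], [1, 14]]
Trace = -14 + 14 = 0
Determinant = -14*14 - (1)^2 = -197
Discriminant = (0)^2 - 4*-197 = 788.0
Eigenvalues: lambda_1 = -14.0357, lambda_2 = 14.0357
The function is not concave.

0


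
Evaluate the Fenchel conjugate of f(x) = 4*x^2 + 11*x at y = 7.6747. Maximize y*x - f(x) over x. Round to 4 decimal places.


f*(y) = sup_x {y*x - a*x^2 - b*x} = sup_x {(y-b)*x - a*x^2}
FOC: (y - b) - 2a*x = 0 => x* = (y - b)/(2a)
x* = (7.6747 - 11)/(2*4) = -0.4157
f*(7.6747) = (y-b)^2/(4a) = (7.6747 - 11)^2/(4*4)
= 11.0576/16 = 0.6911


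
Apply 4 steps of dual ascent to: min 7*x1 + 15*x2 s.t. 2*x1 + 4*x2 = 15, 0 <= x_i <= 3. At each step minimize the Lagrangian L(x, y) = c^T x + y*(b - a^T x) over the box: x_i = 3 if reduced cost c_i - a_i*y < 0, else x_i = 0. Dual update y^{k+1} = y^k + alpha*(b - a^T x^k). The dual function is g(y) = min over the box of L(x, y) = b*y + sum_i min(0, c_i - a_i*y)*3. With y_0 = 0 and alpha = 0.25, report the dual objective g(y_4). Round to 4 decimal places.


Dual ascent for LP: min 7*x1 + 15*x2, 2*x1 + 4*x2 = 15, 0 <= x_i <= 3
Step 1: y^k = 0.0, reduced costs: (7.0, 15.0)
  x^k = (0.0, 0.0), subgradient = b - a^T x = 15.0
  y^{k+1} = 0.0 + 0.25*15.0 = 3.75
Step 2: y^k = 3.75, reduced costs: (-0.5, 0.0)
  x^k = (3.0, 0.0), subgradient = b - a^T x = 9.0
  y^{k+1} = 3.75 + 0.25*9.0 = 6.0
Step 3: y^k = 6.0, reduced costs: (-5.0, -9.0)
  x^k = (3.0, 3.0), subgradient = b - a^T x = -3.0
  y^{k+1} = 6.0 + 0.25*-3.0 = 5.25
Step 4: y^k = 5.25, reduced costs: (-3.5, -6.0)
  x^k = (3.0, 3.0), subgradient = b - a^T x = -3.0
  y^{k+1} = 5.25 + 0.25*-3.0 = 4.5
Dual objective at y_4 = 4.5: reduced costs (-2.0, -3.0), box minimizer x = (3.0, 3.0)
g(y_4) = b*y + (c1 - a1*y)*x1 + (c2 - a2*y)*x2 = 15*4.5 + (-2.0)*3.0 + (-3.0)*3.0 = 67.5 - 6.0 - 9.0 = 52.5


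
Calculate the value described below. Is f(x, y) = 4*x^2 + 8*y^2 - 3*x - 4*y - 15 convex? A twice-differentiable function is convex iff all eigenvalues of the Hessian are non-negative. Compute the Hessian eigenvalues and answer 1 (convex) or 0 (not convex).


The Hessian of f(x,y) = 4*x^2 + 8*y^2 - 3*x - 4*y - 15 is:
H = [[8, 0], [0, 16]]
Trace = 8 + 16 = 24
Determinant = 8*16 - (0)^2 = 128
Discriminant = (24)^2 - 4*128 = 64.0
Eigenvalues: lambda_1 = 8.0, lambda_2 = 16.0
The function is convex.

1


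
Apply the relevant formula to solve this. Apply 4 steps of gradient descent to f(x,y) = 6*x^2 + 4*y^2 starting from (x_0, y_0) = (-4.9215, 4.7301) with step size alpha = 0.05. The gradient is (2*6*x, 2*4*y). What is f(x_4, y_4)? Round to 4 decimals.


Gradient descent on f(x,y) = 6*x^2 + 4*y^2.
Starting point: (-4.9215, 4.7301), alpha = 0.05
Step 1: grad_x = 2*6*-4.9215 = -59.058, grad_y = 2*4*4.7301 = 37.8408
  x_1 = -4.9215 - 0.05*-59.058 = -1.9686
  y_1 = 4.7301 - 0.05*37.8408 = 2.8381
Step 2: grad_x = 2*6*-1.9686 = -23.6232, grad_y = 2*4*2.8381 = 22.7045
  x_2 = -1.9686 - 0.05*-23.6232 = -0.7874
  y_2 = 2.8381 - 0.05*22.7045 = 1.7028
Step 3: grad_x = 2*6*-0.7874 = -9.4493, grad_y = 2*4*1.7028 = 13.6227
  x_3 = -0.7874 - 0.05*-9.4493 = -0.315
  y_3 = 1.7028 - 0.05*13.6227 = 1.0217
Step 4: grad_x = 2*6*-0.315 = -3.7797, grad_y = 2*4*1.0217 = 8.1736
  x_4 = -0.315 - 0.05*-3.7797 = -0.126
  y_4 = 1.0217 - 0.05*8.1736 = 0.613
f(-0.126, 0.613) = 6*(-0.126)^2 + 4*0.613^2 = 1.5984


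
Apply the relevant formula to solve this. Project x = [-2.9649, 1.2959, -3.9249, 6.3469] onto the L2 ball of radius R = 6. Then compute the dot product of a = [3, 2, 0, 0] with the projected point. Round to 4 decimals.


Step 1: Compute ||x|| (intermediates to 6 decimals).
||x|| = sqrt((-2.9649)^2 + 1.2959^2 + (-3.9249)^2 + 6.3469^2) = 8.133755
Step 2: Project.
Since ||x|| > R, scale = R/||x|| = 6/8.133755 = 0.737667, proj(x) = scale * x
proj(x) = [-2.187109, 0.955943, -2.895269, 4.681899]
Step 3: Dot product.
a^T * proj(x) = 3*(-2.187109) + 2*0.955943 + 0*(-2.895269) + 0*4.681899 = -4.6494


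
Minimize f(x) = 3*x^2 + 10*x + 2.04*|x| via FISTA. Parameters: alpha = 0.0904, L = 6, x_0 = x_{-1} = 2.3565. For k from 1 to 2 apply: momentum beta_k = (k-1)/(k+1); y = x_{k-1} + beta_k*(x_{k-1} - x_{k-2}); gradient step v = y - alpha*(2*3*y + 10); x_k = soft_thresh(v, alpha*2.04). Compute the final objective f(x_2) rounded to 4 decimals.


FISTA on f(x) = 3*x^2 + 10*x + 2.04*|x|
L = 6, alpha = 0.0904
Iteration 1: beta = 0.0, y = 2.3565 + 0.0*(2.3565 - 2.3565) = 2.3565
  grad(y) = 24.139, v = y - alpha*grad = 0.1743
  prox(v) = soft_thresh(0.1743, 0.1844) = 0.0
Iteration 2: beta = 0.3333, y = 0.0 + 0.3333*(0.0 - 2.3565) = -0.7855
  grad(y) = 5.287, v = y - alpha*grad = -1.2634
  prox(v) = soft_thresh(-1.2634, 0.1844) = -1.079
f(x_2) = 3*(-1.079)^2 + 10*(-1.079) + 2.04*|-1.079| = -5.0962


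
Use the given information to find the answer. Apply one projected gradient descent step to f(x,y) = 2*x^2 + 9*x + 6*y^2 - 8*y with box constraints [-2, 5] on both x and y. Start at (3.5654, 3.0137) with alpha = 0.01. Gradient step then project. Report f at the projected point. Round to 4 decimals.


Step 1: Compute gradient at (3.5654, 3.0137).
grad_x = 2*2*3.5654 + 9 = 23.2616
grad_y = 2*6*3.0137 - 8 = 28.1644
Step 2: Gradient step.
x_raw = 3.5654 - 0.01*23.2616 = 3.3328
y_raw = 3.0137 - 0.01*28.1644 = 2.7321
Step 3: Project onto [-2, 5].
x_proj = clip(3.3328) = 3.3328
y_proj = clip(2.7321) = 2.7321
Step 4: Evaluate f.
f(3.3328, 2.7321) = 75.1383


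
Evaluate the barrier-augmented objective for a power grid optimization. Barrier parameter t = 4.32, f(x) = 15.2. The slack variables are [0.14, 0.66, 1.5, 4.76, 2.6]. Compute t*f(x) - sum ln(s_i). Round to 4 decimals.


Step 1: Compute log-barrier.
ln values: [-1.9661, -0.4155, 0.4055, 1.5602, 0.9555]
phi = -(-1.9661 - 0.4155 + 0.4055 + 1.5602 + 0.9555) = -0.5396
Step 2: Compute augmented objective.
t*f(x) = 4.32*15.2 = 65.664
Total = 65.664 - 0.5396 = 65.1244


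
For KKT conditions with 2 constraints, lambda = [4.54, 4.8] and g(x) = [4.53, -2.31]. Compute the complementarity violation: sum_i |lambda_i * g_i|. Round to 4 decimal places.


KKT complementary slackness check:
lambda_1 * g_1 = 4.54 * 4.53 = 20.5662
lambda_2 * g_2 = 4.8 * -2.31 = -11.088
Total violation = 20.5662 + 11.088 = 31.6542


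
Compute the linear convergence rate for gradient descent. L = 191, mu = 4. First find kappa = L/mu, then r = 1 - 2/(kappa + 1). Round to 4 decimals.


Step 1: Compute the condition number.
kappa = L/mu = 191/4 = 47.75
Step 2: Compute the convergence rate.
r = 1 - 2/(kappa + 1) = 1 - 2*mu/(L + mu) = (L - mu)/(L + mu) = 187/195 = 0.959


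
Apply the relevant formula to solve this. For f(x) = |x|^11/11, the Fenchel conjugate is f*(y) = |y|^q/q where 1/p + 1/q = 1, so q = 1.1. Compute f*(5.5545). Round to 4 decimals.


The conjugate exponent q satisfies 1/p + 1/q = 1.
p = 11, so q = 11/(11 - 1) = 1.1
|y|^q = 5.5545^1.1 = 6.5934
f*(5.5545) = 6.5934 / 1.1 = 5.994


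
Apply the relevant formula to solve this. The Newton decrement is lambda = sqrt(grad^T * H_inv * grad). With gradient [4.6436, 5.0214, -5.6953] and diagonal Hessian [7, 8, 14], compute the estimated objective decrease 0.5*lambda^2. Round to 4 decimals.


Step 1: H is diagonal, so H^(-1) * g = [0.6634, 0.6277, -0.4068].
Step 2: g^T H^(-1) g = sum_i g_i^2 / H_ii
  = (4.6436)^2/7 + (5.0214)^2/8 + (-5.6953)^2/14
  = 3.0804 + 3.1518 + 2.3169 = 8.5491
Step 3: Objective decrease = 0.5 * g^T H^(-1) g = 4.2746


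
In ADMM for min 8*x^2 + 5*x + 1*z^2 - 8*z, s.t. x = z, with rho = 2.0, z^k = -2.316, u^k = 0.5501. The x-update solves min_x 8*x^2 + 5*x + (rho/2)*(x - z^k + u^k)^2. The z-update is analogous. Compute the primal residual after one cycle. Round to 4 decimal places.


ADMM iteration with rho = 2.0, z^k = -2.316, u^k = 0.5501
Step 1: x-update.
Minimize 8*x^2 + 5*x + (2.0/2)*(x + 2.316 + 0.5501)^2
FOC: (2*8 + 2.0)*x = -5 + 2.0*(-2.316 - 0.5501)
x^{k+1} = -0.5962
Step 2: z-update.
Minimize 1*z^2 - 8*z + (2.0/2)*(-0.5962 - z + 0.5501)^2
FOC: (2*1 + 2.0)*z = 8 + 2.0*(-0.5962 + 0.5501)
z^{k+1} = 1.9769
Step 3: u-update.
u^{k+1} = 0.5501 - 0.5962 - 1.9769 = -2.0231
Step 4: Primal residual = |-0.5962 - 1.9769| = 2.5732


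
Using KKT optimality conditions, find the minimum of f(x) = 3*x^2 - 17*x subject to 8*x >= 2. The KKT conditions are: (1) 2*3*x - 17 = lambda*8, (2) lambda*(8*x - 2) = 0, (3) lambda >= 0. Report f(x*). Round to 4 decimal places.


Step 1: Try lambda = 0 (constraint inactive).
Stationarity: 2*3*x - 17 = 0
x* = 17/(2*3) = 17/6 = 2.8333 (rounded; the exact value 17/6 is used below)
Check constraint: 8*2.8333 = 22.6664 >= 2 -- satisfied.
Step 2: Compute optimal value.
f(x*) = 3*(17/6)^2 - 17*(17/6) = -24.0833


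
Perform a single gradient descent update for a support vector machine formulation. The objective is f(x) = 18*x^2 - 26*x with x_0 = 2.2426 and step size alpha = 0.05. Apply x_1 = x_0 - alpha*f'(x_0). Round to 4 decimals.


We compute the gradient at x_0 and apply the update.
f'(x) = 36*x - 26
f'(2.2426) = 36*2.2426 - 26 = 54.7336
x_1 = 2.2426 - 0.05*54.7336 = -0.4941


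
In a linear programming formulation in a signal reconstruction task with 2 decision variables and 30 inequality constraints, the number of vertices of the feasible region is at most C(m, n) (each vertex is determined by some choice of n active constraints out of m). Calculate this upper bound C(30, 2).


Each vertex corresponds to some choice of n active constraints out of m, so the number of vertices is at most C(m, n) = m! / (n!(m-n)!).
m = 30, n = 2
Numerator: 30 * 29
Denominator: 2! = 2
C(30, 2) = 435


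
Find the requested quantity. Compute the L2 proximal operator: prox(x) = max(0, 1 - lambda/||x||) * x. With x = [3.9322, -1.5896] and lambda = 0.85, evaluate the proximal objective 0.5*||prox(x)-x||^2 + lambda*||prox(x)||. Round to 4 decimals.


Step 1: Compute ||x||.
||x|| = 4.2413
Step 2: Compute scaling factor.
scale = max(0, 1 - 0.85/4.2413) = 0.7996
Step 3: prox(x) = [3.1442, -1.271]
||prox(x)|| = 3.3913
Step 4: Proximal objective.
0.5*||prox-x||^2 = 0.3613
lambda*||prox|| = 2.8826
Total = 3.2439


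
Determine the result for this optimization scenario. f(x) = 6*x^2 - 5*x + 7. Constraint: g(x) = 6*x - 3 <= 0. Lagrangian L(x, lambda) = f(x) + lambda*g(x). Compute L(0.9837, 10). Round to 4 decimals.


Step 1: Evaluate f(x).
f(0.9837) = 6*0.9837^2 - 5*0.9837 + 7 = 7.8875
Step 2: Evaluate g(x).
g(0.9837) = 6*0.9837 - 3 = 2.9022
Step 3: Compute Lagrangian.
L = 7.8875 + 10*2.9022 = 36.9095


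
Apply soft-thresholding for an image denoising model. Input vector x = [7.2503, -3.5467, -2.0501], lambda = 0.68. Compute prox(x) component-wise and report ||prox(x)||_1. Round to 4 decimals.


Soft-thresholding with lambda = 0.68:
prox(7.2503) = sign(7.2503)*max(|7.2503| - 0.68, 0) = 6.5703
prox(-3.5467) = sign(-3.5467)*max(|-3.5467| - 0.68, 0) = -2.8667
prox(-2.0501) = sign(-2.0501)*max(|-2.0501| - 0.68, 0) = -1.3701
prox(x) = [6.5703, -2.8667, -1.3701]
||prox(x)||_1 = 6.5703 + 2.8667 + 1.3701 = 10.8071


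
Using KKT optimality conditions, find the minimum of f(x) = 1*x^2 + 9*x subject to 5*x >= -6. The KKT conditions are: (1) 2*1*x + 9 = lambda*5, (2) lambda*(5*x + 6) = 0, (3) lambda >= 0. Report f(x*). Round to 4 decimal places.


Step 1: Try lambda = 0 (constraint inactive).
x_unc = -9/(2*1) = -4.5
Check: 5*-4.5 = -22.5 < -6 -- violated!
Step 2: Constraint must be active: 5*x = -6
x* = -6/5 = -1.2
lambda = (2*1*(-1.2) + 9)/5 = 1.32
Step 3: Compute optimal value.
f(x*) = 1*(-1.2)^2 + 9*(-1.2) = -9.36


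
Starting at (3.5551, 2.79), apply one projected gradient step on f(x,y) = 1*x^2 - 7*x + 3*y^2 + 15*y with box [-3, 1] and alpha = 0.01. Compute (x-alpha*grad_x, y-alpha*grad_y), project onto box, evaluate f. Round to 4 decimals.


Step 1: Compute gradient at (3.5551, 2.79).
grad_x = 2*1*3.5551 - 7 = 0.1102
grad_y = 2*3*2.79 + 15 = 31.74
Step 2: Gradient step.
x_raw = 3.5551 - 0.01*0.1102 = 3.554
y_raw = 2.79 - 0.01*31.74 = 2.4726
Step 3: Project onto [-3, 1].
x_proj = clip(3.554) = 1.0
y_proj = clip(2.4726) = 1.0
Step 4: Evaluate f.
f(1.0, 1.0) = 12.0


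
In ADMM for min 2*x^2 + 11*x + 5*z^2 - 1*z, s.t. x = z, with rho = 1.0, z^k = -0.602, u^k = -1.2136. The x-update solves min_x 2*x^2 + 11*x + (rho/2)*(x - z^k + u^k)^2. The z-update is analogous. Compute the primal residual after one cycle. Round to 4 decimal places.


ADMM iteration with rho = 1.0, z^k = -0.602, u^k = -1.2136
Step 1: x-update.
Minimize 2*x^2 + 11*x + (1.0/2)*(x + 0.602 - 1.2136)^2
FOC: (2*2 + 1.0)*x = -11 + 1.0*(-0.602 + 1.2136)
x^{k+1} = -2.0777
Step 2: z-update.
Minimize 5*z^2 - 1*z + (1.0/2)*(-2.0777 - z - 1.2136)^2
FOC: (2*5 + 1.0)*z = 1 + 1.0*(-2.0777 - 1.2136)
z^{k+1} = -0.2083
Step 3: u-update.
u^{k+1} = -1.2136 - 2.0777 + 0.2083 = -3.083
Step 4: Primal residual = |-2.0777 + 0.2083| = 1.8694


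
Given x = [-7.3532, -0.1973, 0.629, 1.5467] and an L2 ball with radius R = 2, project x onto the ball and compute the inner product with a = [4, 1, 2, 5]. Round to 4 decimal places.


Step 1: Compute ||x|| (intermediates to 6 decimals).
||x|| = sqrt((-7.3532)^2 + (-0.1973)^2 + 0.629^2 + 1.5467^2) = 7.54297
Step 2: Project.
Since ||x|| > R, scale = R/||x|| = 2/7.54297 = 0.265148, proj(x) = scale * x
proj(x) = [-1.949686, -0.052314, 0.166778, 0.410104]
Step 3: Dot product.
a^T * proj(x) = 4*(-1.949686) + 1*(-0.052314) + 2*0.166778 + 5*0.410104 = -5.467
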